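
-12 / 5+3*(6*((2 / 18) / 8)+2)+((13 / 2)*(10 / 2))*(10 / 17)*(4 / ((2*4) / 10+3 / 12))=547489 / 7140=76.68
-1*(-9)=9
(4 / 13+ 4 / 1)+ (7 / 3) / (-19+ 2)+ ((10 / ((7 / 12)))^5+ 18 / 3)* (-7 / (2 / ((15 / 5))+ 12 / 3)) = -24746396216014 / 11143041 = -2220793.79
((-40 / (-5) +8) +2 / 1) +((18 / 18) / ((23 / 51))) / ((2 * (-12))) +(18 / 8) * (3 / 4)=7211 / 368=19.60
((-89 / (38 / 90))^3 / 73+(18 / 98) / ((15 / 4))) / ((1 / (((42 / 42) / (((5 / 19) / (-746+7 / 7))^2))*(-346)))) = 120898834859232109986 / 339815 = 355778393711967.13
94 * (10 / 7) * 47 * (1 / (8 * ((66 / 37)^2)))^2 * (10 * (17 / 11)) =1759509200825 / 11688437376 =150.53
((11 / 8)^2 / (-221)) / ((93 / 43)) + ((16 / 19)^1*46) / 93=332617 / 806208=0.41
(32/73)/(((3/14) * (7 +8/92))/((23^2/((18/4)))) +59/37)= 0.27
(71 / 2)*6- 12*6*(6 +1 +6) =-723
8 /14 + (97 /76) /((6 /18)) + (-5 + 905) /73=649693 /38836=16.73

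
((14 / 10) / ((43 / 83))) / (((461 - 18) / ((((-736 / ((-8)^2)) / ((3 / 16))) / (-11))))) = 106904 / 3143085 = 0.03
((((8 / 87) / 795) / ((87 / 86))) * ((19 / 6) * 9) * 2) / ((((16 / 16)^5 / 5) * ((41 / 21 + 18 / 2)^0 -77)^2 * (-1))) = -43 / 7621983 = -0.00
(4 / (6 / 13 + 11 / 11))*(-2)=-104 / 19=-5.47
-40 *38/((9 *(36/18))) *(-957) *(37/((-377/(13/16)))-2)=-1008425/6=-168070.83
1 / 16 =0.06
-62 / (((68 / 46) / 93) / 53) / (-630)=1171459 / 3570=328.14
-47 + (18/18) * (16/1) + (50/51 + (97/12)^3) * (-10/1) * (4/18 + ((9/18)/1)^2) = -78685429/31104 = -2529.75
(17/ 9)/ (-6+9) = 17/ 27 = 0.63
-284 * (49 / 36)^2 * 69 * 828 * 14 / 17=-1262508226 / 51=-24755063.25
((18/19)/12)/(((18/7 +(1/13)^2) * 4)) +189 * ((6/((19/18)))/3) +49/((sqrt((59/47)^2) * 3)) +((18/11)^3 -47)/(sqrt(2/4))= 30443429653/82030296 -56725 * sqrt(2)/1331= 310.85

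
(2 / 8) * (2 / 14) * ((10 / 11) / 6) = 5 / 924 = 0.01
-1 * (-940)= 940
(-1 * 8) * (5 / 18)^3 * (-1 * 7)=875 / 729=1.20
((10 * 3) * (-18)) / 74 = -270 / 37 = -7.30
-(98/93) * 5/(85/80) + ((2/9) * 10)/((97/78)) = -486440/153357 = -3.17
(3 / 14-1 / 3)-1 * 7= -299 / 42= -7.12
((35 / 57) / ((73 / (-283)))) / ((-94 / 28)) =138670 / 195567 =0.71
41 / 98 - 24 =-2311 / 98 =-23.58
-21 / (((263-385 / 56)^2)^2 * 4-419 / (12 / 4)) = -64512 / 52879712441347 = -0.00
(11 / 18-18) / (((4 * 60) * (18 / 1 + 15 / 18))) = -313 / 81360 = -0.00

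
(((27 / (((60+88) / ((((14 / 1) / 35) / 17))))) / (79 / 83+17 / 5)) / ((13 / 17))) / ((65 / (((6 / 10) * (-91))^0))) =747 / 37643060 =0.00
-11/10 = -1.10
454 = 454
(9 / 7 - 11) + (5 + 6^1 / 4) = -3.21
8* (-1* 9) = -72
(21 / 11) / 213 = 7 / 781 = 0.01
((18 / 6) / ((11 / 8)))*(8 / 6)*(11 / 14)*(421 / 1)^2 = 2835856 / 7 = 405122.29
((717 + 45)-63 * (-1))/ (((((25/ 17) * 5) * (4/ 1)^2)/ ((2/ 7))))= 561/ 280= 2.00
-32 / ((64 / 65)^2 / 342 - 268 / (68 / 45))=393026400 / 2178227309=0.18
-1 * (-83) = 83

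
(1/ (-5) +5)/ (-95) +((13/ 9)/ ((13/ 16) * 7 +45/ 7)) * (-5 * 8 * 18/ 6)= -14.36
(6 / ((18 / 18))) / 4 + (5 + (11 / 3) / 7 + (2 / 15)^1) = 501 / 70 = 7.16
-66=-66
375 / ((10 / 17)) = 1275 / 2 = 637.50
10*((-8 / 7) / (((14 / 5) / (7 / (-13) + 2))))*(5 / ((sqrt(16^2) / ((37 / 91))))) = -87875 / 115934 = -0.76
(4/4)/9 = 1/9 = 0.11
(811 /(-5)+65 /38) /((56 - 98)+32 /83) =2530919 /656260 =3.86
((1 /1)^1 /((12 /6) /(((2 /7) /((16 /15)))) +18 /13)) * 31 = 6045 /1726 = 3.50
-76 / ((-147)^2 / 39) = -0.14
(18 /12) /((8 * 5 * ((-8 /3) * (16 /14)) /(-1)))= 63 /5120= 0.01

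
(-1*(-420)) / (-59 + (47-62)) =-210 / 37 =-5.68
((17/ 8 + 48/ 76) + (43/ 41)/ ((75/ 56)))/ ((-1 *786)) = -1654441/ 367376400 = -0.00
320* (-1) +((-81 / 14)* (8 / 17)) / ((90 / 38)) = -191084 / 595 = -321.15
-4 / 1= -4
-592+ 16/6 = -1768/3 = -589.33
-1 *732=-732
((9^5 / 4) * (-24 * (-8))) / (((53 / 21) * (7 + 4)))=59521392 / 583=102095.01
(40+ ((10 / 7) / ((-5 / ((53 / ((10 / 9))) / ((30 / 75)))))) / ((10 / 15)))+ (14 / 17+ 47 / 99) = -462233 / 47124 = -9.81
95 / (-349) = -95 / 349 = -0.27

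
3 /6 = 1 /2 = 0.50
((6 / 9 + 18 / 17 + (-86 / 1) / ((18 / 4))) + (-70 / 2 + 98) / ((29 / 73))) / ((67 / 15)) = 3132535 / 99093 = 31.61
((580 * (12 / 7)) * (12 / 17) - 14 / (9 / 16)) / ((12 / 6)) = 362512 / 1071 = 338.48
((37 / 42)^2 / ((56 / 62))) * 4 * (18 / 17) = 42439 / 11662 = 3.64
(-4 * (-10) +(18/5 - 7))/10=183/50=3.66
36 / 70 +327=11463 / 35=327.51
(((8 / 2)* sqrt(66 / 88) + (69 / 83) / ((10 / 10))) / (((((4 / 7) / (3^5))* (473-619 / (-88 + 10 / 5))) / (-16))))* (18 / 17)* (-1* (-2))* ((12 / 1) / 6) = -84260736* sqrt(3) / 702049-2906995392 / 58270067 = -257.77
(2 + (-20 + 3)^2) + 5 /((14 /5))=4099 /14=292.79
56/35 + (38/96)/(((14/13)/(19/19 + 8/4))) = 3027/1120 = 2.70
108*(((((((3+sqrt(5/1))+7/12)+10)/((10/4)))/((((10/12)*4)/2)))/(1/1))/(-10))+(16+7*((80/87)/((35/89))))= -324*sqrt(5)/125-30887/10875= -8.64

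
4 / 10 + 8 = 42 / 5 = 8.40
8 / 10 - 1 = -1 / 5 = -0.20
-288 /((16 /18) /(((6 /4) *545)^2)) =-216531225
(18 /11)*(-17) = -306 /11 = -27.82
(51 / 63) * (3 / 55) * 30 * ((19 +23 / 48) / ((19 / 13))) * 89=1571.30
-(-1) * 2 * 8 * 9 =144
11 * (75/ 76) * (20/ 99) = 125/ 57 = 2.19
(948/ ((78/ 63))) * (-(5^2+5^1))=-298620/ 13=-22970.77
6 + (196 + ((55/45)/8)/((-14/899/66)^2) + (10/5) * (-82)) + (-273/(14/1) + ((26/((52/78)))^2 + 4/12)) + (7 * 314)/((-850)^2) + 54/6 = 2745721.11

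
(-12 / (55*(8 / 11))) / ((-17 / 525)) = 315 / 34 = 9.26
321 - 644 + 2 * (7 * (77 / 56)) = -1215 / 4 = -303.75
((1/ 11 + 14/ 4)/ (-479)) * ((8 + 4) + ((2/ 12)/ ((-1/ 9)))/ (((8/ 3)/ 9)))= -8769/ 168608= -0.05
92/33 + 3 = 191/33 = 5.79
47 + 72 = 119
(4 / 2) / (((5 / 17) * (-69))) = -34 / 345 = -0.10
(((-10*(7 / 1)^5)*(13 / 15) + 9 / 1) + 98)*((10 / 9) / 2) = -2183305 / 27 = -80863.15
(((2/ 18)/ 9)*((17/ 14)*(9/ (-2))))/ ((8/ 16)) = -0.13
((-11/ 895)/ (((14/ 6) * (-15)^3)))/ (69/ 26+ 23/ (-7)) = -286/ 115790625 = -0.00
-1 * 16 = -16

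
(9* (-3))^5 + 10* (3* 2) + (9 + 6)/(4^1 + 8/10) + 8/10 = -573953723/40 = -14348843.08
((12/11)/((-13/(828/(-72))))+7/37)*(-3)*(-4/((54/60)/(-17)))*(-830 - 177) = 4181829320/15873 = 263455.51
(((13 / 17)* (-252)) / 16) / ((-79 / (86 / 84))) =1677 / 10744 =0.16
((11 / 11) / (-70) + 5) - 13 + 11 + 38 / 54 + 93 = 182743 / 1890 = 96.69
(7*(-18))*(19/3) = -798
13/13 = 1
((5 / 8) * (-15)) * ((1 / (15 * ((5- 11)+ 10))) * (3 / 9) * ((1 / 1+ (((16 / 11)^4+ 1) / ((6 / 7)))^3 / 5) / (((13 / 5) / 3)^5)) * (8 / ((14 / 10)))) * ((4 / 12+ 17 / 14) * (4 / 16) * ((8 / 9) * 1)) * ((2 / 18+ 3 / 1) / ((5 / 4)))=-2815214605502399984375 / 101647964351777297454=-27.70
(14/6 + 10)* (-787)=-29119/3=-9706.33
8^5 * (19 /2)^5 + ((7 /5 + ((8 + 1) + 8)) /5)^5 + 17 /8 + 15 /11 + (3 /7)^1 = 2535526054.82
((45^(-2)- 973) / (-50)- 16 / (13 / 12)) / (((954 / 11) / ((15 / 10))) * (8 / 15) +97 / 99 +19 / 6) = 67916332 / 506507625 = 0.13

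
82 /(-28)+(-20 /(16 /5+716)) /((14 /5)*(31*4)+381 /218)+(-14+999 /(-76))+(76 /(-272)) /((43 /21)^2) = -86170315496323489 /2858999023114766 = -30.14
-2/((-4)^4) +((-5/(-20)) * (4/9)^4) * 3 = 6005/279936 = 0.02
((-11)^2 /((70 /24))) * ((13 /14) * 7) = 9438 /35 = 269.66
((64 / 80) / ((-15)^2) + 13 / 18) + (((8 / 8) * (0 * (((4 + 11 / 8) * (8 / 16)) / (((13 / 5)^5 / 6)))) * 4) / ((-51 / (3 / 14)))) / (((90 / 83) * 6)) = 1633 / 2250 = 0.73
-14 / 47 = -0.30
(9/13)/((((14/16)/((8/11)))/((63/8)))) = 648/143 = 4.53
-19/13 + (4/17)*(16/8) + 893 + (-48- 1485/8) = 1164023/1768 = 658.38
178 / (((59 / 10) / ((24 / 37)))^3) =2460672000 / 10403062487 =0.24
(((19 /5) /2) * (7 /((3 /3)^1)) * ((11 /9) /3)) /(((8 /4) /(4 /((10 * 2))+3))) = 5852 /675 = 8.67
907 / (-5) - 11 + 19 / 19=-957 / 5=-191.40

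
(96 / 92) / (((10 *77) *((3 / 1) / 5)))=4 / 1771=0.00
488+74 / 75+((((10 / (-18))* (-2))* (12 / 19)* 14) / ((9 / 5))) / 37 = 232106398 / 474525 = 489.13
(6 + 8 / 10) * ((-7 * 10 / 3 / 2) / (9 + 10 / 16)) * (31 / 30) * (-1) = 4216 / 495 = 8.52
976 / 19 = 51.37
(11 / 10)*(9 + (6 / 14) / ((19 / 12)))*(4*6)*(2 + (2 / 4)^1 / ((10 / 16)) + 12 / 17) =48501288 / 56525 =858.05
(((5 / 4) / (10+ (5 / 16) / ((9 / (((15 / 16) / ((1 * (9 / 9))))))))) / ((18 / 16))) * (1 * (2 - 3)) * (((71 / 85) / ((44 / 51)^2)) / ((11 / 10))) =-231744 / 2051071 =-0.11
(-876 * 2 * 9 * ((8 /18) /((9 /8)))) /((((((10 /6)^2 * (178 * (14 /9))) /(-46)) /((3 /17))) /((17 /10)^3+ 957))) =2093107297392 /33096875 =63241.84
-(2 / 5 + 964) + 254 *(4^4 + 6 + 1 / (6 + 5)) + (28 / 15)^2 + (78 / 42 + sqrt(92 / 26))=sqrt(598) / 13 + 1136728463 / 17325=65613.91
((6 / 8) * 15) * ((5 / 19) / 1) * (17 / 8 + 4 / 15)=4305 / 608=7.08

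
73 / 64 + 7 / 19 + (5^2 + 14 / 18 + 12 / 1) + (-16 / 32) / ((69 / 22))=9848837 / 251712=39.13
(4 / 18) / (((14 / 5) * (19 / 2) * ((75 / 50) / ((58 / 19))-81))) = -1160 / 11178783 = -0.00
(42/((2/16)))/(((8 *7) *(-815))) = -6/815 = -0.01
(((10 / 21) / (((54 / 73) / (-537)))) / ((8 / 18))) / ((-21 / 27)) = 196005 / 196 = 1000.03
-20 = -20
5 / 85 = 1 / 17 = 0.06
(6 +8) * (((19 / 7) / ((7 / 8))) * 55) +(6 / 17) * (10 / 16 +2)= 2389.50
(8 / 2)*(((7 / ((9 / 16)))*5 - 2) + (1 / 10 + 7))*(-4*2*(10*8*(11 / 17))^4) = -11627373395968000 / 751689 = -15468329849.14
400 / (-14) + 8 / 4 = -186 / 7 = -26.57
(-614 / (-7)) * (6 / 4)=921 / 7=131.57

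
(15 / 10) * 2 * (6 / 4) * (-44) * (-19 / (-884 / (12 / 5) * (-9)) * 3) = 3762 / 1105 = 3.40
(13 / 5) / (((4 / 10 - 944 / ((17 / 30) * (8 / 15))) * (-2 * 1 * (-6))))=-0.00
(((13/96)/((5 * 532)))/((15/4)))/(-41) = -13/39261600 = -0.00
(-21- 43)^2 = 4096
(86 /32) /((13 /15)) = 645 /208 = 3.10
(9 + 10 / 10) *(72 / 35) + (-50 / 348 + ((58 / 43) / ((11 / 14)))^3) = 3285104156281 / 128893409106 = 25.49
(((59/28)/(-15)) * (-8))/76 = 59/3990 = 0.01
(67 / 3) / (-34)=-67 / 102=-0.66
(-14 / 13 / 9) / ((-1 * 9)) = 14 / 1053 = 0.01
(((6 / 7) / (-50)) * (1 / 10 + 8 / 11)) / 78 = -0.00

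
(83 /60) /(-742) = -83 /44520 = -0.00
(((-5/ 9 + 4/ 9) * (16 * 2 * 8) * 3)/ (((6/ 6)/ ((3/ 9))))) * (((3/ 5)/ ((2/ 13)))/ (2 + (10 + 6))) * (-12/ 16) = 4.62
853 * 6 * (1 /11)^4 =5118 /14641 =0.35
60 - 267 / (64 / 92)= -5181 / 16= -323.81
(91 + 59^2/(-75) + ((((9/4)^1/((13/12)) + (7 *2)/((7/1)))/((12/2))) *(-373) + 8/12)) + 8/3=-400781/1950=-205.53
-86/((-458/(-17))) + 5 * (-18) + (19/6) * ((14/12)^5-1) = -956391815/10684224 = -89.51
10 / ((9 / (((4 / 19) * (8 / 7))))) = 320 / 1197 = 0.27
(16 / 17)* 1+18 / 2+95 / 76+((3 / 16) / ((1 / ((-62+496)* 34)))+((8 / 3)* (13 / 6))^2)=3871193 / 1377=2811.32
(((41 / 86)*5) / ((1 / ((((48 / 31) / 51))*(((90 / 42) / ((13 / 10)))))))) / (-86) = -123000 / 88672493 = -0.00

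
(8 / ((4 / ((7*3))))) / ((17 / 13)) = 546 / 17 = 32.12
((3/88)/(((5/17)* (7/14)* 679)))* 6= 153/74690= 0.00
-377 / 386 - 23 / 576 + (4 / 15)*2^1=-268627 / 555840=-0.48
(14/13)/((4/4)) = 14/13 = 1.08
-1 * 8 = -8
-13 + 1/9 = -116/9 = -12.89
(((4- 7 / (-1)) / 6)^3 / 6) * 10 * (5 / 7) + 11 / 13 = 482471 / 58968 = 8.18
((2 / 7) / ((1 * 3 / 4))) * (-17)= -136 / 21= -6.48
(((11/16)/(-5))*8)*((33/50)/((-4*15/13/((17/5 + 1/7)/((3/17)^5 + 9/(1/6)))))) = 69236486891/6708845587500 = 0.01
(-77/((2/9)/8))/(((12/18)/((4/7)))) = -2376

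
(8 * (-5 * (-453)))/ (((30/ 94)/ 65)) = 3690440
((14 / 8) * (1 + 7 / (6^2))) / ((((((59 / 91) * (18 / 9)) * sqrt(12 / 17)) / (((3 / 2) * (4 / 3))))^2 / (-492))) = -1737328957 / 501264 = -3465.90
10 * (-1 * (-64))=640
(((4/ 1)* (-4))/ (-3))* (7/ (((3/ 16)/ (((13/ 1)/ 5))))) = 23296/ 45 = 517.69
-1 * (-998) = 998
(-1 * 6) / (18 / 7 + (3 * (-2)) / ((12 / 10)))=42 / 17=2.47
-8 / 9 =-0.89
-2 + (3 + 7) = 8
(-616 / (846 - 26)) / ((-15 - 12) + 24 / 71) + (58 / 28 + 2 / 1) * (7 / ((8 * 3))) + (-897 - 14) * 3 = -16961758141 / 6209040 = -2731.78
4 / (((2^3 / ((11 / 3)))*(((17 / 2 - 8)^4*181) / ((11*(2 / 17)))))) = 1936 / 9231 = 0.21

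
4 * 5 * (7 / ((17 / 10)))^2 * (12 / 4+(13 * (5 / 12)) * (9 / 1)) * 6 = 30429000 / 289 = 105290.66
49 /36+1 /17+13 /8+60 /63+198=1730713 /8568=202.00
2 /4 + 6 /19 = 31 /38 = 0.82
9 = 9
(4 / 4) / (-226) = -1 / 226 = -0.00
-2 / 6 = -1 / 3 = -0.33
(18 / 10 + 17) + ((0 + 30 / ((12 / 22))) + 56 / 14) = 389 / 5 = 77.80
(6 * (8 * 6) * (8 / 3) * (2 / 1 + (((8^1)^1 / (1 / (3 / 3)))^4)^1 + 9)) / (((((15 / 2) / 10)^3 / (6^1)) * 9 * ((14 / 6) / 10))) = 448593920 / 21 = 21361615.24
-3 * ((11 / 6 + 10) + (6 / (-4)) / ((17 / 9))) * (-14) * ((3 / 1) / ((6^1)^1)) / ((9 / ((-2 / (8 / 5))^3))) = -492625 / 9792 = -50.31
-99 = -99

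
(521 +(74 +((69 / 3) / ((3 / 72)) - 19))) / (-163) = -1128 / 163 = -6.92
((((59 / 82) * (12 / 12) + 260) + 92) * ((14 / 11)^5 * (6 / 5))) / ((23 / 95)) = 886662562464 / 151871093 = 5838.26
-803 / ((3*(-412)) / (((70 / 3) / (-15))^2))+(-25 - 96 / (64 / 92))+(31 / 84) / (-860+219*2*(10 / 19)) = -1353047368427 / 8381711520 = -161.43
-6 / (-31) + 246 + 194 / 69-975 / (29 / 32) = -51290762 / 62031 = -826.86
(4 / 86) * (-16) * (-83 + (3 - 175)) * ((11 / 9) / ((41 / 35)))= 1047200 / 5289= 198.00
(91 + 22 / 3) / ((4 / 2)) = 295 / 6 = 49.17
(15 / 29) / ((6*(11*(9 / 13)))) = 65 / 5742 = 0.01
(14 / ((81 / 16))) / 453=224 / 36693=0.01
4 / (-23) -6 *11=-1522 / 23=-66.17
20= 20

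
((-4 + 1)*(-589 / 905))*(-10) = -3534 / 181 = -19.52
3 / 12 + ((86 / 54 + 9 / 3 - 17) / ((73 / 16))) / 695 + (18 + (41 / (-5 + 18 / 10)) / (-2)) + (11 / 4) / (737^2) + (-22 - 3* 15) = -18332558870569 / 432906088032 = -42.35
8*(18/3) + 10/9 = 442/9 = 49.11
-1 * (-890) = 890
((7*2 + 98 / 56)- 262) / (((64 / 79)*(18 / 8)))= -77815 / 576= -135.10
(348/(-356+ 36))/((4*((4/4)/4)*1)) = -87/80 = -1.09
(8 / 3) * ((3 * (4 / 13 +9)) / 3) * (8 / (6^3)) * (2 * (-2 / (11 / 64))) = -22528 / 1053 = -21.39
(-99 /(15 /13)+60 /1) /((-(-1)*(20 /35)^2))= -6321 /80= -79.01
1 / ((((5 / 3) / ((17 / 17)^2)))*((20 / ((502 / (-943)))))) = -753 / 47150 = -0.02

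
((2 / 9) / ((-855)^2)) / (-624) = -1 / 2052718200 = -0.00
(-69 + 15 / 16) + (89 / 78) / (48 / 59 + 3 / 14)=-66.95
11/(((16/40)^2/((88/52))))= 3025/26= 116.35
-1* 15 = -15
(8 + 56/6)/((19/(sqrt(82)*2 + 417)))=104*sqrt(82)/57 + 7228/19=396.94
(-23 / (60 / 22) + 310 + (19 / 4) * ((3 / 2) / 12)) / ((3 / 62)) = 4496147 / 720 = 6244.65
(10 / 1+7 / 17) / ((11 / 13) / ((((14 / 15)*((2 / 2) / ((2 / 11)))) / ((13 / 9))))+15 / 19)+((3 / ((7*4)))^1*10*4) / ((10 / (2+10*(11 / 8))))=16.88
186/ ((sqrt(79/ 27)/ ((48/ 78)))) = 4464*sqrt(237)/ 1027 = 66.92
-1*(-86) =86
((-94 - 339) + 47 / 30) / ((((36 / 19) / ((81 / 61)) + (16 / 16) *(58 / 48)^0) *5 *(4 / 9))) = -6639759 / 83000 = -80.00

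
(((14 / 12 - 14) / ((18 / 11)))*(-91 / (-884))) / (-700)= 847 / 734400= 0.00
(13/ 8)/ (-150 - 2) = -13/ 1216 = -0.01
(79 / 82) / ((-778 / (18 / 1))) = -711 / 31898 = -0.02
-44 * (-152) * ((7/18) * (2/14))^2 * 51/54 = 14212/729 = 19.50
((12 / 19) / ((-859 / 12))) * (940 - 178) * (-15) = 1645920 / 16321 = 100.85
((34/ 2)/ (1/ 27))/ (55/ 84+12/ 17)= 337.34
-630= -630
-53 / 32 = -1.66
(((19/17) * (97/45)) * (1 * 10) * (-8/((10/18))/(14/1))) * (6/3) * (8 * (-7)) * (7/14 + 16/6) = 2241088/255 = 8788.58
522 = 522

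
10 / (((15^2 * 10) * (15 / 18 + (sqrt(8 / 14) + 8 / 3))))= 98 / 73575 -8 * sqrt(7) / 73575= 0.00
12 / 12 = 1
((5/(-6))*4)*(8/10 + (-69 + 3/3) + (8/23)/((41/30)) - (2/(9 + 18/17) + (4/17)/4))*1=1842240542/8223903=224.01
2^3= 8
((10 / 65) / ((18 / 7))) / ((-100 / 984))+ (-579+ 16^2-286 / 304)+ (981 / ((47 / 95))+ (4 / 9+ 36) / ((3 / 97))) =2836.71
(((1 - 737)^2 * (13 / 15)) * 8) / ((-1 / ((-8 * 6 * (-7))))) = -6309675008 / 5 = -1261935001.60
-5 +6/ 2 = -2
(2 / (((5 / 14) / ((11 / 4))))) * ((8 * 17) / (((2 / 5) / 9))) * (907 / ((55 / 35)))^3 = 1096390953335916 / 121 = 9061082258974.51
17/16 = 1.06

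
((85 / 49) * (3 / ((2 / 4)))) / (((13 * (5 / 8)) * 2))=408 / 637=0.64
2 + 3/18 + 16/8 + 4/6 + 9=83/6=13.83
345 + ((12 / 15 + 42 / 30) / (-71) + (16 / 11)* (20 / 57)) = 76898528 / 222585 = 345.48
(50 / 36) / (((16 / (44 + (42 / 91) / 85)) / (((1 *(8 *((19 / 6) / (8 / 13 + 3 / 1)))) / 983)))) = 2309735 / 84825036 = 0.03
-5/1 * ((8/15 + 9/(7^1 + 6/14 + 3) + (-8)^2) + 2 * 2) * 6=-151978/73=-2081.89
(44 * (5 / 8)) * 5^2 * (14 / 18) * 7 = 67375 / 18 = 3743.06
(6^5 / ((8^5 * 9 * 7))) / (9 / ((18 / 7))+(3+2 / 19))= 513 / 899584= 0.00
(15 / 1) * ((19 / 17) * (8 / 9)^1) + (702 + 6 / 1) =36868 / 51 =722.90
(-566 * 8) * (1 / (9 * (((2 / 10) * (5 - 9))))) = 5660 / 9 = 628.89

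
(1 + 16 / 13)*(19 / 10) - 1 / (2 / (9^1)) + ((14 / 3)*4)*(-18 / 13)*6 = -10097 / 65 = -155.34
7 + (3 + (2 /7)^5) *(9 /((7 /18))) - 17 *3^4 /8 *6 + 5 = -447667323 /470596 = -951.28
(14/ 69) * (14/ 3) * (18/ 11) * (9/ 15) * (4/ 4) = 1176/ 1265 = 0.93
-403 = -403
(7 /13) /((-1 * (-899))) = 7 /11687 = 0.00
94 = 94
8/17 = 0.47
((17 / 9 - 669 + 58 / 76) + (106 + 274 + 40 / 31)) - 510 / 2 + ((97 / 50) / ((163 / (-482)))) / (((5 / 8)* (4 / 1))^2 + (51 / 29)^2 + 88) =-7641216283442581 / 14147346702150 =-540.12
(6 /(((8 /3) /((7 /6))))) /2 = 21 /16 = 1.31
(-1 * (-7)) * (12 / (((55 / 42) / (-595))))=-419832 / 11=-38166.55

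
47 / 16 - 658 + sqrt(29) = -10481 / 16 + sqrt(29) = -649.68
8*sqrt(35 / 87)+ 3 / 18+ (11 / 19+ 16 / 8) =313 / 114+ 8*sqrt(3045) / 87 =7.82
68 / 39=1.74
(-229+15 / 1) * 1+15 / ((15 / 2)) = -212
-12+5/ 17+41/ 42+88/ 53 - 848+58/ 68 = -16200470/ 18921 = -856.22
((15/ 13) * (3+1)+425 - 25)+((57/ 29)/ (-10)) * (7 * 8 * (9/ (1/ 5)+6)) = -295448/ 1885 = -156.74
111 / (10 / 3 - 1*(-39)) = 333 / 127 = 2.62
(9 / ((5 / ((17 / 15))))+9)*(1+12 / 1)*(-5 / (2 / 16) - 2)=-150696 / 25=-6027.84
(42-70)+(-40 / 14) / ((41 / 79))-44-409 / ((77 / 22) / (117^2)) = -1599734.93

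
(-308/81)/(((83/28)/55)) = -70.55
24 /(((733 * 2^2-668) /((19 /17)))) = 57 /4811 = 0.01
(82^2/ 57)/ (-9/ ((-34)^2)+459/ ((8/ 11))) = 15545888/ 83171151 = 0.19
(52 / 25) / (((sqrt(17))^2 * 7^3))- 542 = -79009998 / 145775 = -542.00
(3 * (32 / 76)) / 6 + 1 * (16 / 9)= 340 / 171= 1.99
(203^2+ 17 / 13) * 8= 4285872 / 13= 329682.46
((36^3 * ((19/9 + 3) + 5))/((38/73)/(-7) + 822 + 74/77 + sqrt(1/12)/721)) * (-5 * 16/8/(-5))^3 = 12491634488105066950656/2723722921976953319 - 3509075586272256 * sqrt(3)/2723722921976953319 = 4586.23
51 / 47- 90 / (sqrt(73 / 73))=-88.91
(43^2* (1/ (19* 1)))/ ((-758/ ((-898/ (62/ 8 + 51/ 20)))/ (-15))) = -124530150/ 741703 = -167.90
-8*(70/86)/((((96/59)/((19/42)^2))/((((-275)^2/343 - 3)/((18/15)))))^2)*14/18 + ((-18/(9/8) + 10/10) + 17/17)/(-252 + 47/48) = -237619095188258274319877/90299696002327881216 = -2631.45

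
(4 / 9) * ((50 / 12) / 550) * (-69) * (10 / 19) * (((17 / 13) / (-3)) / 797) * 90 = 39100 / 6496347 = 0.01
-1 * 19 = -19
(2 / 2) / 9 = 1 / 9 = 0.11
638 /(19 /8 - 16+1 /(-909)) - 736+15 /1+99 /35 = -2653084864 /3468115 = -764.99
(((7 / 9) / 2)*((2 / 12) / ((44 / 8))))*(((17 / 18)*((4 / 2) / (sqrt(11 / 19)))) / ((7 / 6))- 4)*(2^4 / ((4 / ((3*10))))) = -560 / 99 + 680*sqrt(209) / 3267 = -2.65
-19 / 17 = -1.12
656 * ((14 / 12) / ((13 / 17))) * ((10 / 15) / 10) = 39032 / 585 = 66.72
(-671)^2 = 450241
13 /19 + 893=16980 /19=893.68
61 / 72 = 0.85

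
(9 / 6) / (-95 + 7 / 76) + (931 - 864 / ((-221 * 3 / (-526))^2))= 136392803101 / 352290133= 387.16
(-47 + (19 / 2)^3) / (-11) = -6483 / 88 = -73.67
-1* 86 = -86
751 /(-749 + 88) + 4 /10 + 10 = 30617 /3305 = 9.26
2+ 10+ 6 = 18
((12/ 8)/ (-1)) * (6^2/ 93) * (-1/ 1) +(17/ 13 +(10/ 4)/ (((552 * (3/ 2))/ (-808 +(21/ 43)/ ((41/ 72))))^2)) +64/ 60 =1430538697425101/ 268361595964215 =5.33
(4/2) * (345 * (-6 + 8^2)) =40020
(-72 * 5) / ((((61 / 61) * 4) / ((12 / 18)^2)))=-40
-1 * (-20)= 20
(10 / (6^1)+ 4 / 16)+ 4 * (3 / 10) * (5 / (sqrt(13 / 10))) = 23 / 12+ 6 * sqrt(130) / 13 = 7.18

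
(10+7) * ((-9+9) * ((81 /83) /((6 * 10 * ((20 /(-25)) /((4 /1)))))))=0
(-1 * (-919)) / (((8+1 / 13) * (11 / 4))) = 47788 / 1155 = 41.37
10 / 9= 1.11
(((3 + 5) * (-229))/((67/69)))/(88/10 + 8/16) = -421360/2077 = -202.87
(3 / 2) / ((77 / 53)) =159 / 154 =1.03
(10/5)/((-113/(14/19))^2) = 392/4609609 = 0.00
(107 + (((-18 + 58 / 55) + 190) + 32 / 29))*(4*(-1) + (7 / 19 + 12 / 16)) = -98209893 / 121220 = -810.18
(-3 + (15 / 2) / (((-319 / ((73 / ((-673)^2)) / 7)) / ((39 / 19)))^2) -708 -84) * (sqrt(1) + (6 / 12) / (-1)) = -587140487730558691056375 / 1477082988001405817956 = -397.50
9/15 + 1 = 8/5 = 1.60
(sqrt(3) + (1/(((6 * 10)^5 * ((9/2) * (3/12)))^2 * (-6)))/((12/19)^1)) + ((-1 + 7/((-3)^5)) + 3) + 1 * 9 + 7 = sqrt(3) + 990209214719999999981/55099802880000000000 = 19.70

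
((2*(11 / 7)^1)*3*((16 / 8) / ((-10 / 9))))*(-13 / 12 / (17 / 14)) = 1287 / 85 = 15.14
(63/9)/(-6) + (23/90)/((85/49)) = -3899/3825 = -1.02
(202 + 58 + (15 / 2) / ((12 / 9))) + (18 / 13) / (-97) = 2679481 / 10088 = 265.61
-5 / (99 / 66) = -10 / 3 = -3.33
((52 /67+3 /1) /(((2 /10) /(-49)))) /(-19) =61985 /1273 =48.69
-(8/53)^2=-0.02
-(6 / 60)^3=-1 / 1000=-0.00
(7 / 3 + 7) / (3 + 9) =7 / 9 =0.78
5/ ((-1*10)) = -1/ 2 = -0.50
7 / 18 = 0.39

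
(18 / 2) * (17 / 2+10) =333 / 2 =166.50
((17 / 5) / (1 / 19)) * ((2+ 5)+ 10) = 5491 / 5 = 1098.20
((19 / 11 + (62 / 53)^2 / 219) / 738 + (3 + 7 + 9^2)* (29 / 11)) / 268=0.90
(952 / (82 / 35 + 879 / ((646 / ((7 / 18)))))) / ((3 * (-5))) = -8609888 / 389617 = -22.10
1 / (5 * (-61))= -1 / 305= -0.00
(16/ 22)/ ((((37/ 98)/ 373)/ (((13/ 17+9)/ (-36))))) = -194.89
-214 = -214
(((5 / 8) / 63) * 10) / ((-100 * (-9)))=1 / 9072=0.00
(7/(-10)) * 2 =-7/5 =-1.40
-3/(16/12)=-9/4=-2.25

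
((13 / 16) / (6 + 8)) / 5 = 13 / 1120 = 0.01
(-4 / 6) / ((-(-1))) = -2 / 3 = -0.67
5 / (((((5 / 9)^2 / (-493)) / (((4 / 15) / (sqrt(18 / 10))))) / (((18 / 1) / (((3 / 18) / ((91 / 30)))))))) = -29071224*sqrt(5) / 125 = -520041.86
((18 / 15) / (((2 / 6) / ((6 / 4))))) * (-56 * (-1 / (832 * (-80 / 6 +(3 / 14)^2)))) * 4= -55566 / 507845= -0.11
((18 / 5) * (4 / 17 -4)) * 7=-8064 / 85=-94.87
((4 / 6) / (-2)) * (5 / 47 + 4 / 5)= -71 / 235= -0.30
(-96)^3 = -884736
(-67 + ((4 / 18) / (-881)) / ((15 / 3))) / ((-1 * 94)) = 2656217 / 3726630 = 0.71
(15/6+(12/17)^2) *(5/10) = 1.50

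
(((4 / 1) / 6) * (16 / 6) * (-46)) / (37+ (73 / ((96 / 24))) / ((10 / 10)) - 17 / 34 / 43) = -126592 / 85509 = -1.48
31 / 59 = 0.53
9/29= 0.31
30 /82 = 15 /41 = 0.37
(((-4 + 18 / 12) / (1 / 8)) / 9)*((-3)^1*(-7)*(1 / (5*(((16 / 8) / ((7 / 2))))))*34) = -1666 / 3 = -555.33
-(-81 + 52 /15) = 1163 /15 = 77.53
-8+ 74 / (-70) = -9.06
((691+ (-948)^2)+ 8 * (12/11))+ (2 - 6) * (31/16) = 899395.98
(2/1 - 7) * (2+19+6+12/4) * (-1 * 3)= 450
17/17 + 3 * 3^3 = 82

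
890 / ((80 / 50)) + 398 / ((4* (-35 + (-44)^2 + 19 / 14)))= 59263997 / 106532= 556.30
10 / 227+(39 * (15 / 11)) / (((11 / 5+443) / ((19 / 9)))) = 1646585 / 5558322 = 0.30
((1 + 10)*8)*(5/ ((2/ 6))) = 1320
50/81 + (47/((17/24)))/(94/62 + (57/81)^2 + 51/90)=21143465170/802241577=26.36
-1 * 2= -2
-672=-672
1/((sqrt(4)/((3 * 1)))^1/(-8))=-12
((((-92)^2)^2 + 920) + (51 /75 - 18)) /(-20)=-1791004967 /500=-3582009.93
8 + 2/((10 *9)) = 361/45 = 8.02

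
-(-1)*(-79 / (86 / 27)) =-2133 / 86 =-24.80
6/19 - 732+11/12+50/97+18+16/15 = -78642883/110580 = -711.19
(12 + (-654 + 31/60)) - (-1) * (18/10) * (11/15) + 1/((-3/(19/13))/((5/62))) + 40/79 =-6109803263/9551100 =-639.70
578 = 578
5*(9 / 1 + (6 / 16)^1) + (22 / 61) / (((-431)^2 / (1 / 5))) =21246414551 / 453256840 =46.88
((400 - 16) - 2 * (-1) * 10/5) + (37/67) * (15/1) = 26551/67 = 396.28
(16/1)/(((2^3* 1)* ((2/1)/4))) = 4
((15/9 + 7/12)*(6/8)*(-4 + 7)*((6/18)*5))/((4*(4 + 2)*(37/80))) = 225/296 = 0.76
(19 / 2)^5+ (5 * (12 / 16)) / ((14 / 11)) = 17333353 / 224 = 77381.04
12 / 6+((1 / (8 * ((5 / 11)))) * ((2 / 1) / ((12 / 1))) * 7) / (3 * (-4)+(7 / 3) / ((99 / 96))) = 151699 / 77120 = 1.97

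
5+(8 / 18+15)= 184 / 9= 20.44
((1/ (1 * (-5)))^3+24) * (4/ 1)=11996/ 125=95.97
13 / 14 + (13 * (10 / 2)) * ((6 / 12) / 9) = 286 / 63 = 4.54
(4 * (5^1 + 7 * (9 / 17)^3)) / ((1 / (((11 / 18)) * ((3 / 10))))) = 326348 / 73695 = 4.43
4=4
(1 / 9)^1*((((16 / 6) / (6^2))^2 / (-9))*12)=-16 / 19683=-0.00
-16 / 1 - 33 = -49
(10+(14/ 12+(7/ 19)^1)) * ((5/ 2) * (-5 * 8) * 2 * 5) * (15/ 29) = -3287500/ 551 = -5966.42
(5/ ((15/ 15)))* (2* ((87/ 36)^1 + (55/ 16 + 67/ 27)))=18005/ 216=83.36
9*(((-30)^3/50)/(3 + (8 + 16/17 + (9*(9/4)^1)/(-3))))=-330480/353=-936.20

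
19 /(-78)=-19 /78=-0.24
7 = 7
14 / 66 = 7 / 33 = 0.21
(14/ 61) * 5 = 70/ 61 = 1.15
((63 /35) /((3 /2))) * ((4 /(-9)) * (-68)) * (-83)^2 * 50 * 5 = 187380800 /3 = 62460266.67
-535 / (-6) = 535 / 6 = 89.17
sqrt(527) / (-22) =-sqrt(527) / 22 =-1.04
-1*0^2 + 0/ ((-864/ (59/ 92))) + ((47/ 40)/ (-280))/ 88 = -47/ 985600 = -0.00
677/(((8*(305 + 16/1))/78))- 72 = -22015/428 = -51.44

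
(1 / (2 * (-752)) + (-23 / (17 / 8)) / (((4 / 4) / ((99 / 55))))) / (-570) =2490709 / 72868800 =0.03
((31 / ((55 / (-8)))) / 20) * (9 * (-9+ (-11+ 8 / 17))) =185256 / 4675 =39.63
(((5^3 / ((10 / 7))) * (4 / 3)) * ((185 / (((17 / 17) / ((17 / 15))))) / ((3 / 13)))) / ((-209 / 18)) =-5723900 / 627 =-9129.03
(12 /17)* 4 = 48 /17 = 2.82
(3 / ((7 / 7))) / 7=3 / 7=0.43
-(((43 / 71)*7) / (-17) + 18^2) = -390767 / 1207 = -323.75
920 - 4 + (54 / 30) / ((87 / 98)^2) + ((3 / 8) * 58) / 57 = 293587129 / 319580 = 918.67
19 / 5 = 3.80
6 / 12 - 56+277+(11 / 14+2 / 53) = 222.32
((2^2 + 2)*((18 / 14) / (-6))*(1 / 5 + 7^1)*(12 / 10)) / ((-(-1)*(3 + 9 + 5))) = -1944 / 2975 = -0.65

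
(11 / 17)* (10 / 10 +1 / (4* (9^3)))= 32087 / 49572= 0.65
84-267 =-183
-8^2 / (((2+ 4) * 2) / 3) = -16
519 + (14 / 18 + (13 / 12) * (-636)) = -1523 / 9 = -169.22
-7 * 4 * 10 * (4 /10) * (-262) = 29344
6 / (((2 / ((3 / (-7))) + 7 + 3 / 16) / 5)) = 1440 / 121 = 11.90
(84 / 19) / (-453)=-28 / 2869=-0.01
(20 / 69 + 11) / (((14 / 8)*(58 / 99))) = 51414 / 4669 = 11.01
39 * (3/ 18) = 13/ 2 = 6.50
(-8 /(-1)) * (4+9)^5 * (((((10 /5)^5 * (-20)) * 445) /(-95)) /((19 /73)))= 12350927979520 /361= 34213096896.18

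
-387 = -387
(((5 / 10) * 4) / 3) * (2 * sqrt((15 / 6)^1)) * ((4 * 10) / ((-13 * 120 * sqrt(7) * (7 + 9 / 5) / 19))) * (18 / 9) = -95 * sqrt(70) / 9009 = -0.09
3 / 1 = 3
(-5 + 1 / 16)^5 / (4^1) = -733.63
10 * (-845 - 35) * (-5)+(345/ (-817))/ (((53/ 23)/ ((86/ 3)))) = 44302710/ 1007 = 43994.75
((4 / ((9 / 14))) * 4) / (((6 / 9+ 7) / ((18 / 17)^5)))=141087744 / 32656711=4.32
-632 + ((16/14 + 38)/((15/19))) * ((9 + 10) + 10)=84614/105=805.85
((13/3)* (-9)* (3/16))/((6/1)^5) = -13/13824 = -0.00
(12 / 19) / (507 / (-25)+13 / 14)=-4200 / 128687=-0.03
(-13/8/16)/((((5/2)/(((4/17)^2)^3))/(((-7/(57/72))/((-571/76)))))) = -559104/68912759495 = -0.00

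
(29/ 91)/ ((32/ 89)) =2581/ 2912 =0.89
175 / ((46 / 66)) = 5775 / 23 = 251.09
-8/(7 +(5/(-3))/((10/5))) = -48/37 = -1.30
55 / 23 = 2.39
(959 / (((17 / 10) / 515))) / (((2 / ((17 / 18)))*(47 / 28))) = 34571950 / 423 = 81730.38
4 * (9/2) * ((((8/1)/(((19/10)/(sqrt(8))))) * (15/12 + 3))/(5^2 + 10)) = 2448 * sqrt(2)/133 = 26.03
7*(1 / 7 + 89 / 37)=660 / 37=17.84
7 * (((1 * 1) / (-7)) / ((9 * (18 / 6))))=-1 / 27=-0.04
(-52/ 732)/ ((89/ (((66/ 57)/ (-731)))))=286/ 226210143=0.00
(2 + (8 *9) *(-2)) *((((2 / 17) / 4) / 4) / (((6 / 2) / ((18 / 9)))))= -71 / 102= -0.70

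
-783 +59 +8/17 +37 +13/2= -23121/34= -680.03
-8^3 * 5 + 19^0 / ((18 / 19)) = -46061 / 18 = -2558.94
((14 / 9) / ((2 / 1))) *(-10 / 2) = -35 / 9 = -3.89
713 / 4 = 178.25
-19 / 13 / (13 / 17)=-323 / 169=-1.91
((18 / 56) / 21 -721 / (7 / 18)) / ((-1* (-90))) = -121127 / 5880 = -20.60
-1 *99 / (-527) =99 / 527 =0.19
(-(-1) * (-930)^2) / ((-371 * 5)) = -172980 / 371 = -466.25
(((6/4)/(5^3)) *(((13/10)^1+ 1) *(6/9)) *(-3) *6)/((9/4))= -0.15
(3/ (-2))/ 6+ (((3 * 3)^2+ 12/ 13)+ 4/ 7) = 29937/ 364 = 82.24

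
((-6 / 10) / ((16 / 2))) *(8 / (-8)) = 3 / 40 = 0.08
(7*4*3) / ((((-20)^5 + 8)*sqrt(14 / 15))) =-sqrt(210) / 533332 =-0.00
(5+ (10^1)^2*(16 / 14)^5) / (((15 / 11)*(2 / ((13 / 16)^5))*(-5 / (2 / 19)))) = -0.55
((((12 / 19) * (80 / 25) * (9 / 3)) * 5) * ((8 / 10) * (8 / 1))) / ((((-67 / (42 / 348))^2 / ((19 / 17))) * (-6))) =-37632 / 320896165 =-0.00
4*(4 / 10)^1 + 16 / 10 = 16 / 5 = 3.20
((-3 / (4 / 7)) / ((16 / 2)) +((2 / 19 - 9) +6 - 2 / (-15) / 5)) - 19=-1027109 / 45600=-22.52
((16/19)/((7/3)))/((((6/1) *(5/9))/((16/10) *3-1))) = 72/175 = 0.41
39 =39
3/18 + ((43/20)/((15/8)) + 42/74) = 10439/5550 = 1.88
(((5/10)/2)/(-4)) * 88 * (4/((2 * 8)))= -11/8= -1.38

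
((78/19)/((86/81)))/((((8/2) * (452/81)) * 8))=255879/11817088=0.02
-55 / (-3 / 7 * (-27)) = -385 / 81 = -4.75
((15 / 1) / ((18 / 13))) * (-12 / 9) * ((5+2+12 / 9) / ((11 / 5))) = -16250 / 297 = -54.71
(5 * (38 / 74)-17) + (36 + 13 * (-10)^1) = -4012 / 37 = -108.43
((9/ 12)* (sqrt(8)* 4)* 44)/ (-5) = -74.67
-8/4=-2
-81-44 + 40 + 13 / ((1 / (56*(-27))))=-19741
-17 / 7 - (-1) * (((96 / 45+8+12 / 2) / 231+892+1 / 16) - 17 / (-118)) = 889.85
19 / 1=19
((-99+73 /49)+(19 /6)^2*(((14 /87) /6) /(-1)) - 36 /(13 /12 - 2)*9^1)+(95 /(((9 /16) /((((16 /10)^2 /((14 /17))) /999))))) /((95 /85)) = 719965470881 /2810766420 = 256.15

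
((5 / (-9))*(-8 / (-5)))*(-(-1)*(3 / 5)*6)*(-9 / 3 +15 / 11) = 288 / 55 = 5.24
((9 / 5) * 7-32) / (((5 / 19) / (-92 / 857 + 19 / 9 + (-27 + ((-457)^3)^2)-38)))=-671556453560075448.20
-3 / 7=-0.43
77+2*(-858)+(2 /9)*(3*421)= -4075 /3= -1358.33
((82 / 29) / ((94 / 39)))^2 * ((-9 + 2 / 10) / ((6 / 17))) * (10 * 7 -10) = -3824974296 / 1857769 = -2058.91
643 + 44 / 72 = 11585 / 18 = 643.61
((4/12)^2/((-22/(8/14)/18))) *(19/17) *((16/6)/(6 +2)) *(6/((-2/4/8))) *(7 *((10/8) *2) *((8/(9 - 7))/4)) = 6080/187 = 32.51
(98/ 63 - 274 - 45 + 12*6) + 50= -1759/ 9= -195.44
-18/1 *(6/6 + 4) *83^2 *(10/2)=-3100050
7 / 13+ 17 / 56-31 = -21955 / 728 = -30.16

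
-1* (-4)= 4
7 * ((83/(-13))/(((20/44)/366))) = -2339106/65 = -35986.25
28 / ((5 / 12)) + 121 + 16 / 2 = 981 / 5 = 196.20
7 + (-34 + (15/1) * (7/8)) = -111/8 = -13.88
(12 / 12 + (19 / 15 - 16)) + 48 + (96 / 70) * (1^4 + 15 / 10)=3958 / 105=37.70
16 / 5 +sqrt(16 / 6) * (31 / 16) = 31 * sqrt(6) / 24 +16 / 5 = 6.36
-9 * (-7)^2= -441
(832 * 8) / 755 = 6656 / 755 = 8.82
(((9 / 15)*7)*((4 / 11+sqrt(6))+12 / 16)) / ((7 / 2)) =147 / 110+6*sqrt(6) / 5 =4.28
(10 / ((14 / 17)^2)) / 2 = 1445 / 196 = 7.37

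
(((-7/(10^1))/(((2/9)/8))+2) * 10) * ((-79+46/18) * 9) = 159616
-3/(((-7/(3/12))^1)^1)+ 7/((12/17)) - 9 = 43/42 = 1.02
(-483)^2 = 233289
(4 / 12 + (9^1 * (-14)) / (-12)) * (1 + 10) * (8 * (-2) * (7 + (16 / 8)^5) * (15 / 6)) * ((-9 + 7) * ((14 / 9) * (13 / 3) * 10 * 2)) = 1353352000 / 27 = 50124148.15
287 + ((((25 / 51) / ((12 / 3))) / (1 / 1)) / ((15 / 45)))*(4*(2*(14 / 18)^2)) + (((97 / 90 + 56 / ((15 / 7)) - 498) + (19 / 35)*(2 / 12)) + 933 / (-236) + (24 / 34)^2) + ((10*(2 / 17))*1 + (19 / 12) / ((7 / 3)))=-3548497955 / 19335834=-183.52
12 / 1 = 12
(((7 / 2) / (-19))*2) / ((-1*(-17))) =-7 / 323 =-0.02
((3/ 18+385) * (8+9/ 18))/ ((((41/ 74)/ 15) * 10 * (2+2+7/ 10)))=7268095/ 3854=1885.86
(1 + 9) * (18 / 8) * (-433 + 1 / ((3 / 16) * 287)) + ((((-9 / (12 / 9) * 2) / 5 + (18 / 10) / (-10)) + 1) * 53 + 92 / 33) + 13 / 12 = -9317428369 / 947100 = -9837.85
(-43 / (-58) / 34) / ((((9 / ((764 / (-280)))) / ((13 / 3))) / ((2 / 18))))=-106769 / 33543720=-0.00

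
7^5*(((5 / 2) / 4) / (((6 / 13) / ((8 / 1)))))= 1092455 / 6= 182075.83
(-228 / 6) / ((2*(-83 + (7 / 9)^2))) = 1539 / 6674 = 0.23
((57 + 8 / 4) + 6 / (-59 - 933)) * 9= 263349 / 496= 530.95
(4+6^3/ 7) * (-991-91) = -264008/ 7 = -37715.43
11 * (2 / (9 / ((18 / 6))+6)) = 22 / 9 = 2.44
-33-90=-123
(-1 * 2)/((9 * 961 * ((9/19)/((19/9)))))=-722/700569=-0.00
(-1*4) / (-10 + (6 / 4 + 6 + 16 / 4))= -8 / 3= -2.67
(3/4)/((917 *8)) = 3/29344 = 0.00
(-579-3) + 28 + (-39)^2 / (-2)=-2629 / 2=-1314.50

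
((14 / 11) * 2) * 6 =168 / 11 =15.27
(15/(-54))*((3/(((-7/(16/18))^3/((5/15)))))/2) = 640/2250423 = 0.00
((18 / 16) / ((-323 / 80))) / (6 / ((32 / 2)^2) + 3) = -1280 / 13889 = -0.09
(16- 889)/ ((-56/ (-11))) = -9603/ 56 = -171.48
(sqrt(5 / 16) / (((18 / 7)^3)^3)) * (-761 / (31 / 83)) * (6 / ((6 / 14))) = -3.24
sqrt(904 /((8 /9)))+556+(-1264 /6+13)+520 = 3 * sqrt(113)+2635 /3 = 910.22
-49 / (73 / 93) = -4557 / 73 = -62.42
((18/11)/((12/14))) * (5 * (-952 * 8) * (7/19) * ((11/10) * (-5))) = 2798880/19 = 147309.47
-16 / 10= -8 / 5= -1.60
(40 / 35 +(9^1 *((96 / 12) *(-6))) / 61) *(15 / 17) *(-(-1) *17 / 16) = -5.57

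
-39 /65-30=-153 /5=-30.60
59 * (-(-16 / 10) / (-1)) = -472 / 5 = -94.40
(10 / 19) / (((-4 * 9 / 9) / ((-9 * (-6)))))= -135 / 19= -7.11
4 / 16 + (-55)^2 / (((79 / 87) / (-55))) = -57898421 / 316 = -183222.85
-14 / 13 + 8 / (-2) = -66 / 13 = -5.08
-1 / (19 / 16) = -16 / 19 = -0.84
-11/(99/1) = -1/9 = -0.11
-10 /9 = -1.11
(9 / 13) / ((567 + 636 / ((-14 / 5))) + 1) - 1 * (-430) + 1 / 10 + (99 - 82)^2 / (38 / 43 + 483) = 694924167149 / 1613478815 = 430.70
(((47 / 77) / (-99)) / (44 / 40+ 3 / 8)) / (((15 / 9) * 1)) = -376 / 149919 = -0.00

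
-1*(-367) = 367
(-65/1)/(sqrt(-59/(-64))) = -520*sqrt(59)/59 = -67.70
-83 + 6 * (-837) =-5105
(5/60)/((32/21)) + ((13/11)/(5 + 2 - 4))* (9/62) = 4883/43648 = 0.11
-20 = -20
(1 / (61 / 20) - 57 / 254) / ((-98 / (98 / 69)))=-1603 / 1069086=-0.00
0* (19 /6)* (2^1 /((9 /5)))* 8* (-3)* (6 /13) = 0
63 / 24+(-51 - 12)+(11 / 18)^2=-38881 / 648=-60.00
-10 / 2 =-5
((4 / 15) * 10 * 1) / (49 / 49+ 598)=8 / 1797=0.00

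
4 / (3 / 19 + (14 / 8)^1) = 304 / 145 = 2.10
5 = 5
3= 3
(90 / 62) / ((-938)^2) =45 / 27275164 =0.00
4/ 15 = 0.27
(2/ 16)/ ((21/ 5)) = 5/ 168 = 0.03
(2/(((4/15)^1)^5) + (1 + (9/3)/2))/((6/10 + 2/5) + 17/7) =5324585/12288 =433.32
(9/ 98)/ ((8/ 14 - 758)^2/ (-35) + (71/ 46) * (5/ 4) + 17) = -28980/ 5166488191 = -0.00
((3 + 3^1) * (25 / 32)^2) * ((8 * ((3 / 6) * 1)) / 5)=375 / 128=2.93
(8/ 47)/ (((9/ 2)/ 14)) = 224/ 423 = 0.53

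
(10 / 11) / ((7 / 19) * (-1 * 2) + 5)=190 / 891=0.21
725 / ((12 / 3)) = 725 / 4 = 181.25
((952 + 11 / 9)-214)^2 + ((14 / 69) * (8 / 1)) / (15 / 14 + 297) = 1416087265249 / 2591433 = 546449.50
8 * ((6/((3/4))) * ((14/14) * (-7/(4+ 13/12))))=-5376/61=-88.13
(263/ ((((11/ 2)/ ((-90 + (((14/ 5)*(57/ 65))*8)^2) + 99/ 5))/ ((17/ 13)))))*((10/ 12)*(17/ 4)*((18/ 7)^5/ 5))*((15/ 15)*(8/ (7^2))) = 3192258274632880704/ 12439102300625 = 256630.92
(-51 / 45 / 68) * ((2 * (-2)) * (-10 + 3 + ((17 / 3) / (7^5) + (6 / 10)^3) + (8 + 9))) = 64389742 / 94539375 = 0.68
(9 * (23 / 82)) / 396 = 23 / 3608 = 0.01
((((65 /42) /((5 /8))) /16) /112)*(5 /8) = 65 /75264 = 0.00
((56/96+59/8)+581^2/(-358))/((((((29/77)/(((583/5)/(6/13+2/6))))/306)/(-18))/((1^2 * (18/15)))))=9683007048253539/4023025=2406897060.86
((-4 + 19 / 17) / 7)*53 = -371 / 17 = -21.82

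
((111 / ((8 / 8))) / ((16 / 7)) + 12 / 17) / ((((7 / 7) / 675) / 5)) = 45228375 / 272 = 166280.79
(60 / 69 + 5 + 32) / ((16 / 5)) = 4355 / 368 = 11.83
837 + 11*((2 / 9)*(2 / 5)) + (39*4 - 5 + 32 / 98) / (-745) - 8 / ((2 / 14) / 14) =17667394 / 328545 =53.77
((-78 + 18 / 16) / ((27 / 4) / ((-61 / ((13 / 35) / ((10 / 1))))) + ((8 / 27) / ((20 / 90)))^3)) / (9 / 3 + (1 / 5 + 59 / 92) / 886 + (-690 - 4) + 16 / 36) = 650190809835000 / 13820260895927791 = 0.05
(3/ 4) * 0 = 0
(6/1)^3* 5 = 1080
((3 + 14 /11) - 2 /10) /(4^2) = 14 /55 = 0.25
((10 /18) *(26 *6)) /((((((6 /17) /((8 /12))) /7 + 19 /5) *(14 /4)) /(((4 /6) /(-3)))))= -1.42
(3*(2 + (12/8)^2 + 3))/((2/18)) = 783/4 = 195.75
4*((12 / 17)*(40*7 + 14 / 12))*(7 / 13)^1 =94472 / 221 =427.48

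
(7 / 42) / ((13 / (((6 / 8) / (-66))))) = -1 / 6864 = -0.00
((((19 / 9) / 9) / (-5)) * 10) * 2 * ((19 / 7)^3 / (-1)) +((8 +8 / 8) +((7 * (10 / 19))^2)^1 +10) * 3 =1168284415 / 10029663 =116.48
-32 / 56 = -4 / 7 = -0.57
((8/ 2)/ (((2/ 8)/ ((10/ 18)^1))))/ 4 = 2.22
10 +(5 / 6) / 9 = 545 / 54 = 10.09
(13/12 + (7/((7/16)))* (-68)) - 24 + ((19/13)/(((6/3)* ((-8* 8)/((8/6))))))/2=-924289/832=-1110.92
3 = 3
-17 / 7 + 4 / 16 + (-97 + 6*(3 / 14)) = -2741 / 28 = -97.89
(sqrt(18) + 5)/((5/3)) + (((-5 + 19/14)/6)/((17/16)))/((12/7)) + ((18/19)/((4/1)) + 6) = 9 * sqrt(2)/5 + 1015/114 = 11.45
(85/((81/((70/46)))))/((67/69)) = 2975/1809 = 1.64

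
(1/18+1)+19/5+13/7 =4229/630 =6.71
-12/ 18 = -2/ 3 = -0.67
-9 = -9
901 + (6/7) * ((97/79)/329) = 901.00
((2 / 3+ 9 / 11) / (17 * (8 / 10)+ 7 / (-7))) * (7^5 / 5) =117649 / 297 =396.12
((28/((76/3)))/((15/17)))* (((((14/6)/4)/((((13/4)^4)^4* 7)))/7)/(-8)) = -2281701376/189643733617206254685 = -0.00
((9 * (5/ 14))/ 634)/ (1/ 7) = 45/ 1268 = 0.04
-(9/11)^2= -81/121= -0.67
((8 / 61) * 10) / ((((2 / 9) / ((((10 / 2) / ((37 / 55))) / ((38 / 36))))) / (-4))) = -166.22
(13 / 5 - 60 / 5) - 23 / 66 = -3217 / 330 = -9.75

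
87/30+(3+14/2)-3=99/10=9.90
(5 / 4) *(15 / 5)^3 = 135 / 4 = 33.75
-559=-559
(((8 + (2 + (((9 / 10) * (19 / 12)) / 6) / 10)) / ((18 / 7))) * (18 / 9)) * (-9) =-56133 / 800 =-70.17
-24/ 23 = -1.04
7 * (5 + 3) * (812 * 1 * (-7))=-318304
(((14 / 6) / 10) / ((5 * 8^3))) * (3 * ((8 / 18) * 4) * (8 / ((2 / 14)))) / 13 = 49 / 23400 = 0.00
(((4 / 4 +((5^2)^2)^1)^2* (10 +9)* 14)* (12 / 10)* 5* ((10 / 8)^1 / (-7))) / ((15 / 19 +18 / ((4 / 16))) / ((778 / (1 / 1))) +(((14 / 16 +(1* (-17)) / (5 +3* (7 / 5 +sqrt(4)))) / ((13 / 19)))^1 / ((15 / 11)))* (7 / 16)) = 20603514598617600 / 3797119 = 5426091359.95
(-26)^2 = 676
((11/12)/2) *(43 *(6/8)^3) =4257/512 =8.31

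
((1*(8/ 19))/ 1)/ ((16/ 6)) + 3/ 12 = 31/ 76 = 0.41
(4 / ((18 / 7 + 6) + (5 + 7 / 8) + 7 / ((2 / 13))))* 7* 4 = 6272 / 3357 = 1.87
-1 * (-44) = 44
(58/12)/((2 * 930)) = 29/11160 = 0.00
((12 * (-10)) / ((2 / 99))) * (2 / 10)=-1188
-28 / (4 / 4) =-28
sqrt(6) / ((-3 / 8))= -6.53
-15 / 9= -5 / 3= -1.67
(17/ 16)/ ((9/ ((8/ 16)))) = 17/ 288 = 0.06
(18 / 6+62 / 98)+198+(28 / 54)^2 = 7212124 / 35721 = 201.90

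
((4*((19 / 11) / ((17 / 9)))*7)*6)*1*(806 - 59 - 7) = 21258720 / 187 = 113682.99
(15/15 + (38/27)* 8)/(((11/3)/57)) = 6289/33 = 190.58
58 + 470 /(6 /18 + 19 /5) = 5323 /31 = 171.71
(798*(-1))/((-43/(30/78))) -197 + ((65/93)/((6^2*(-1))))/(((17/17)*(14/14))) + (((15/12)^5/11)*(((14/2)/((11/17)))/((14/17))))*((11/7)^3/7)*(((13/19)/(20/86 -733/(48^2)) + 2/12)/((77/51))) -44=-1267971314458920028661/5189023650646757376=-244.36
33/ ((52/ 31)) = 1023/ 52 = 19.67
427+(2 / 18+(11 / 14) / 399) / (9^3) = 5216482409 / 12216582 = 427.00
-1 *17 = -17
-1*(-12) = 12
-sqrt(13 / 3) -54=-54 -sqrt(39) / 3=-56.08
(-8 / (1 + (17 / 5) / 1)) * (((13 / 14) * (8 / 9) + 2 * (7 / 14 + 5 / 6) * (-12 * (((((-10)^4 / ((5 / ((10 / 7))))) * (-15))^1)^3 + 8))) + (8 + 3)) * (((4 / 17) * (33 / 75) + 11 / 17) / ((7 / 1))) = -902015999999912563028 / 1836765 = -491089497023251.51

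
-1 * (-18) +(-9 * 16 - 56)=-182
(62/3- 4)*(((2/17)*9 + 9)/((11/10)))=28500/187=152.41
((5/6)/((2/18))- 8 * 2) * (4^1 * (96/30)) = -544/5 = -108.80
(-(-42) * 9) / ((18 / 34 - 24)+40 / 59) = -379134 / 22861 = -16.58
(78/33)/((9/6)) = 52/33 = 1.58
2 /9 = 0.22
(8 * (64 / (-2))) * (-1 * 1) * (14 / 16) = 224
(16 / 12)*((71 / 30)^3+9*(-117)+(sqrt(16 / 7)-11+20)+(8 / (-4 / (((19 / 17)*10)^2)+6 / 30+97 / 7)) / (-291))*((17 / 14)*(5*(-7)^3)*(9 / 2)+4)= 89621274519899837449 / 6961592709000-149876*sqrt(7) / 21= 12854791.32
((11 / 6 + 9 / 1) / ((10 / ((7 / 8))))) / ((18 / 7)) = 637 / 1728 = 0.37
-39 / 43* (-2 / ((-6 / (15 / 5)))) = -39 / 43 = -0.91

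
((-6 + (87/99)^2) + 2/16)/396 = -0.01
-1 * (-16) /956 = 4 /239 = 0.02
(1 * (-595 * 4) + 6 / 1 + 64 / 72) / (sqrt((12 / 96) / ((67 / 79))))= -42716 * sqrt(10586) / 711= -6181.40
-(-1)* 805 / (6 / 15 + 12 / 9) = 12075 / 26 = 464.42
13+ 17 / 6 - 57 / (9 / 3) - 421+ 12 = -412.17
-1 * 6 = -6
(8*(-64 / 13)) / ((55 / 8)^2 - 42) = -32768 / 4381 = -7.48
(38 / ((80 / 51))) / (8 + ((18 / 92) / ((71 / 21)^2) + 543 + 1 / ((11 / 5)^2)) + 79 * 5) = 13594200807 / 530986805500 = 0.03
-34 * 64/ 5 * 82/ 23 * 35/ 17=-3194.43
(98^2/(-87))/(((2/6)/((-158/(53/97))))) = 147190904/1537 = 95765.06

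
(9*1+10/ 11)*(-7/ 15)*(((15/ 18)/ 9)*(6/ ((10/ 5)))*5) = -3815/ 594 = -6.42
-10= -10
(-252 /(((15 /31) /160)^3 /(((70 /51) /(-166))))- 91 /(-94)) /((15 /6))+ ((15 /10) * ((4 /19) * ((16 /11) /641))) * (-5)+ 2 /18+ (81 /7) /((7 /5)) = 590322678199172449799 /19590150891465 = 30133646.31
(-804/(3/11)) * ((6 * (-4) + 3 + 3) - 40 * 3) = 406824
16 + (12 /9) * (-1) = 44 /3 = 14.67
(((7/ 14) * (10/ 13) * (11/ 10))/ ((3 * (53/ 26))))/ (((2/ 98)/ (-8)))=-4312/ 159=-27.12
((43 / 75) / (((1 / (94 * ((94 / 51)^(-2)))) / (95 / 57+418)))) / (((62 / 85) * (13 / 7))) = 1861825567 / 378820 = 4914.80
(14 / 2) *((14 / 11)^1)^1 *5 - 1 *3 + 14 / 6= 43.88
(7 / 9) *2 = 14 / 9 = 1.56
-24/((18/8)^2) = -128/27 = -4.74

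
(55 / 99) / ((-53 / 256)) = -1280 / 477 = -2.68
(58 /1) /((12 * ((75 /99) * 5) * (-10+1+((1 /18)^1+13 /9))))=-319 /1875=-0.17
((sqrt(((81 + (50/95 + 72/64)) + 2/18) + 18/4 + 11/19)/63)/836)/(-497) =-sqrt(4566346)/5968127088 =-0.00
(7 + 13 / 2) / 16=27 / 32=0.84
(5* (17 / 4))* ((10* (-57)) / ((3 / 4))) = -16150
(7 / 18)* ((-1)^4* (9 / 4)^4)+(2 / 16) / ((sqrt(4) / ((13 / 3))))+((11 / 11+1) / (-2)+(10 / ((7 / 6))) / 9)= 36521 / 3584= 10.19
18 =18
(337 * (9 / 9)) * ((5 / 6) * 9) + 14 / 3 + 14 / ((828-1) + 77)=3433639 / 1356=2532.18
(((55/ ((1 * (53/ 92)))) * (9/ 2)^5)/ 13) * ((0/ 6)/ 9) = 0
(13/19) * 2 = 26/19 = 1.37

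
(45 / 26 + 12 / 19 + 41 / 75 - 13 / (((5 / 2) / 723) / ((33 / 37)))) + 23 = -4561157567 / 1370850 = -3327.25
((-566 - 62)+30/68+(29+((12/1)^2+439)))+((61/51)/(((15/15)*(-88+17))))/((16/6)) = -8841/568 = -15.57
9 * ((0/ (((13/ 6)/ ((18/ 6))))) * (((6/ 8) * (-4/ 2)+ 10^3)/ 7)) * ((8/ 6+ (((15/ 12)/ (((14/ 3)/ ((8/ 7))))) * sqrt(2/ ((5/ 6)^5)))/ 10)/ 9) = 0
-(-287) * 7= 2009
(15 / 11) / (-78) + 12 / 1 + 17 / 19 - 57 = -239763 / 5434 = -44.12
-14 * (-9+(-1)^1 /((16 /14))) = 553 /4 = 138.25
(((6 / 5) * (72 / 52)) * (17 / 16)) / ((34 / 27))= 729 / 520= 1.40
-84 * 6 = -504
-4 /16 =-1 /4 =-0.25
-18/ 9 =-2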